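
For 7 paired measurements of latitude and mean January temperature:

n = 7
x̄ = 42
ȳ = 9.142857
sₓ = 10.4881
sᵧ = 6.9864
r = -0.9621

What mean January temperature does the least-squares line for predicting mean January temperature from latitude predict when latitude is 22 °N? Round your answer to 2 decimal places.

b = r · sᵧ/sₓ = -0.9621 · 6.9864/10.4881 = -0.640880
a = ȳ − b·x̄ = 9.142857 − (-0.640880)·42 = 36.059825
ŷ(22) = a + b·22 = 36.059825 + (-0.640880)·22 = 21.960461

21.96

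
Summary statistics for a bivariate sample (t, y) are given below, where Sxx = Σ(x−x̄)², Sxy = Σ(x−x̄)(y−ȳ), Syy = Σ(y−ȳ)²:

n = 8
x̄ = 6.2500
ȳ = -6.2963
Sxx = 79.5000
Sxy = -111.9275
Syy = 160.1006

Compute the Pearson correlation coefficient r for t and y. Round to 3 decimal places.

r = Sxy/√(Sxx·Syy) = -111.9275/√(12727.9977) = -111.9275/112.818428 = -0.992103

-0.992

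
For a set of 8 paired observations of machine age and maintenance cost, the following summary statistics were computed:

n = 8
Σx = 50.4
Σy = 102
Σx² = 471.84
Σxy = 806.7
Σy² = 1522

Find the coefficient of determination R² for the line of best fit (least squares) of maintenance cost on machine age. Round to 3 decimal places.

0.788

Sxx = Σx² − (Σx)²/n = 471.84 − 317.52 = 154.32
Sxy = Σxy − (Σx)(Σy)/n = 806.7 − 642.6 = 164.1
Syy = Σy² − (Σy)²/n = 1522 − 1300.5 = 221.5
R² = Sxy²/(Sxx·Syy) = (164.1)²/(154.32·221.5) = 0.787810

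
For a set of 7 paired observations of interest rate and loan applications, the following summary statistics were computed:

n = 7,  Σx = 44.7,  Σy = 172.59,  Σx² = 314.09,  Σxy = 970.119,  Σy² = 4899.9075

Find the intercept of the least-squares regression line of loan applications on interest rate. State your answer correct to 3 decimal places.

Sxx = Σx² − (Σx)²/n = 314.09 − 285.441429 = 28.648571
Sxy = Σxy − (Σx)(Σy)/n = 970.119 − 1102.110429 = -131.991429
b = Sxy/Sxx = -131.991429/28.648571 = -4.607260
a = ȳ − b·x̄ = 24.655714 − (-4.607260)·6.385714 = 54.076363

54.076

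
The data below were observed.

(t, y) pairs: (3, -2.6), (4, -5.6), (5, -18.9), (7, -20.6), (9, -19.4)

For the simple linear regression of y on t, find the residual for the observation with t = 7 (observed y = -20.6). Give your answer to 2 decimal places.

-3.09

n = 5, Σx = 28, Σy = -67.1, Σxy = -443.5, Σx² = 180
Sxx = Σx² − (Σx)²/n = 180 − 156.8 = 23.2
Sxy = Σxy − (Σx)(Σy)/n = -443.5 − (-375.76) = -67.74
b = Sxy/Sxx = -67.74/23.2 = -2.919828
a = ȳ − b·x̄ = -13.42 − (-2.919828)·5.6 = 2.931034
ŷ(7) = 2.931034 + (-2.919828)·7 = -17.507759
residual = y − ŷ = -20.6 − (-17.507759) = -3.092241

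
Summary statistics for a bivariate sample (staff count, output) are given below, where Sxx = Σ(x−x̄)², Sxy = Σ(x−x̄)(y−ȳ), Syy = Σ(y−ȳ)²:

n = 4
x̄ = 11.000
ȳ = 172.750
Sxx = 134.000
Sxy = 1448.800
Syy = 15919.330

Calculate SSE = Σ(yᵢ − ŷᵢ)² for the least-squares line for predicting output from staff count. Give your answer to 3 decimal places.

254.991

b = Sxy/Sxx = 1448.8/134 = 10.811940
SSE = Syy − b·Sxy = 15919.33 − 10.811940·1448.8 = 254.990896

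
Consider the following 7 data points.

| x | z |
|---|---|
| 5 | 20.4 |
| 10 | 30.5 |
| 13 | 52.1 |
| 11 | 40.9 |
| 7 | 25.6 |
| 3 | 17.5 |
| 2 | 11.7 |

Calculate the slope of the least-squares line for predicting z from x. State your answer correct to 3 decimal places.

3.240

n = 7, Σx = 51, Σy = 198.7, Σxy = 1789.3, Σx² = 477
Sxx = Σx² − (Σx)²/n = 477 − 371.571429 = 105.428571
Sxy = Σxy − (Σx)(Σy)/n = 1789.3 − 1447.671429 = 341.628571
b = Sxy/Sxx = 341.628571/105.428571 = 3.240379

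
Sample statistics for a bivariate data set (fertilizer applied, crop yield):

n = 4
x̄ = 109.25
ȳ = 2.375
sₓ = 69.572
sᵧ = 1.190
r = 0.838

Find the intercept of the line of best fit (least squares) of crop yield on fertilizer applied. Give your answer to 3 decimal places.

0.809

b = r · sᵧ/sₓ = 0.838 · 1.19/69.572 = 0.014334
a = ȳ − b·x̄ = 2.375 − 0.014334·109.25 = 0.809050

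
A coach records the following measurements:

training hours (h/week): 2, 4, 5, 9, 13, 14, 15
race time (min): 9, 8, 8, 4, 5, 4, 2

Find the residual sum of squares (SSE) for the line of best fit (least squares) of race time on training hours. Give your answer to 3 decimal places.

n = 7, Σx = 62, Σy = 40, Σxy = 277, Σx² = 716, Σy² = 270
Sxx = Σx² − (Σx)²/n = 716 − 549.142857 = 166.857143
Sxy = Σxy − (Σx)(Σy)/n = 277 − 354.285714 = -77.285714
Syy = Σy² − (Σy)²/n = 270 − 228.571429 = 41.428571
b = Sxy/Sxx = -77.285714/166.857143 = -0.463185
SSE = Syy − b·Sxy = 41.428571 − (-0.463185)·(-77.285714) = 5.630993

5.631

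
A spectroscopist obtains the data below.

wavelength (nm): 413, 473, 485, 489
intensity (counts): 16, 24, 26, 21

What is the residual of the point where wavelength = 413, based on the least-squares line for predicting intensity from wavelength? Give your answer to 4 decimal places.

-0.4167

n = 4, Σx = 1860, Σy = 87, Σxy = 40839, Σx² = 868644
Sxx = Σx² − (Σx)²/n = 868644 − 864900 = 3744
Sxy = Σxy − (Σx)(Σy)/n = 40839 − 40455 = 384
b = Sxy/Sxx = 384/3744 = 0.102564
a = ȳ − b·x̄ = 21.75 − 0.102564·465 = -25.942308
ŷ(413) = -25.942308 + 0.102564·413 = 16.416667
residual = y − ŷ = 16 − 16.416667 = -0.416667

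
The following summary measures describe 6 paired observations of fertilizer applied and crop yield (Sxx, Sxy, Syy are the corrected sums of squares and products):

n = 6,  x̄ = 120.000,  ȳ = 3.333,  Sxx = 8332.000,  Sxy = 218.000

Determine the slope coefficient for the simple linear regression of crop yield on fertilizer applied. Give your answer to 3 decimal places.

b = Sxy/Sxx = 218/8332 = 0.026164

0.026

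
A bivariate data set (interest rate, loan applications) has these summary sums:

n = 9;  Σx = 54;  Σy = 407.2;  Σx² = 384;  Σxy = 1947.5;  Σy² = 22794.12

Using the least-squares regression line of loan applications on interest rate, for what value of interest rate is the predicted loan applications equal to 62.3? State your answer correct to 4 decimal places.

Sxx = Σx² − (Σx)²/n = 384 − 324 = 60
Sxy = Σxy − (Σx)(Σy)/n = 1947.5 − 2443.2 = -495.7
b = Sxy/Sxx = -495.7/60 = -8.261667
a = ȳ − b·x̄ = 45.244444 − (-8.261667)·6 = 94.814444
Set a + b·x = 62.3: x = (62.3 − 94.814444) / (-8.261667) = 3.935579

3.9356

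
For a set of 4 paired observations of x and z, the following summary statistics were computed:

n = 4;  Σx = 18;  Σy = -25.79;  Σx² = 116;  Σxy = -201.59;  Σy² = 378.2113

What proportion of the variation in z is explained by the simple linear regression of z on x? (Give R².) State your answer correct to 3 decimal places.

Sxx = Σx² − (Σx)²/n = 116 − 81 = 35
Sxy = Σxy − (Σx)(Σy)/n = -201.59 − (-116.055) = -85.535
Syy = Σy² − (Σy)²/n = 378.2113 − 166.281025 = 211.930275
R² = Sxy²/(Sxx·Syy) = (-85.535)²/(35·211.930275) = 0.986340

0.986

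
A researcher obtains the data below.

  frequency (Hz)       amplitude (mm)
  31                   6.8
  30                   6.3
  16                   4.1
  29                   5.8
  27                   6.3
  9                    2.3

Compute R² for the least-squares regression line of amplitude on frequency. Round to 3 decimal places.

0.963

n = 6, Σx = 142, Σy = 31.6, Σxy = 824.4, Σx² = 3768, Σy² = 181.36
Sxx = Σx² − (Σx)²/n = 3768 − 3360.666667 = 407.333333
Sxy = Σxy − (Σx)(Σy)/n = 824.4 − 747.866667 = 76.533333
Syy = Σy² − (Σy)²/n = 181.36 − 166.426667 = 14.933333
R² = Sxy²/(Sxx·Syy) = (76.533333)²/(407.333333·14.933333) = 0.962930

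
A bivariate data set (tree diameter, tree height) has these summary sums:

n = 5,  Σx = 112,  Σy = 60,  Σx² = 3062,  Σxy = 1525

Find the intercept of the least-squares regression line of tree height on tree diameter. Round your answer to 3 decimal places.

4.671

Sxx = Σx² − (Σx)²/n = 3062 − 2508.8 = 553.2
Sxy = Σxy − (Σx)(Σy)/n = 1525 − 1344 = 181
b = Sxy/Sxx = 181/553.2 = 0.327187
a = ȳ − b·x̄ = 12 − 0.327187·22.4 = 4.671005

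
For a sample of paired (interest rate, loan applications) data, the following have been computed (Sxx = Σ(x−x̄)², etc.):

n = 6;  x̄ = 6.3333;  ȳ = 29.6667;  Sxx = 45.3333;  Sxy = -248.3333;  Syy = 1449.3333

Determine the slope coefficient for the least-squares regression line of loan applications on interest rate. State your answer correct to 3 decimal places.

-5.478

b = Sxy/Sxx = -248.3333/45.3333 = -5.477944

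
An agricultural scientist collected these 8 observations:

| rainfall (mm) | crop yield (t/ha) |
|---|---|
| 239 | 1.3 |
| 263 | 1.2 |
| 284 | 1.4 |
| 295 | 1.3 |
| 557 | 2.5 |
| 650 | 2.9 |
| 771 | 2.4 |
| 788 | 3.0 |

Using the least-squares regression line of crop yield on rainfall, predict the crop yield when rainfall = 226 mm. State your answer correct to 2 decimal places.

n = 8, Σx = 3847, Σy = 16, Σxy = 8899.3, Σx² = 2242105
Sxx = Σx² − (Σx)²/n = 2242105 − 1849926.125 = 392178.875
Sxy = Σxy − (Σx)(Σy)/n = 8899.3 − 7694 = 1205.3
b = Sxy/Sxx = 1205.3/392178.875 = 0.003073
a = ȳ − b·x̄ = 2 − 0.003073·480.875 = 0.522106
ŷ(226) = a + b·226 = 0.522106 + 0.003073·226 = 1.216682

1.22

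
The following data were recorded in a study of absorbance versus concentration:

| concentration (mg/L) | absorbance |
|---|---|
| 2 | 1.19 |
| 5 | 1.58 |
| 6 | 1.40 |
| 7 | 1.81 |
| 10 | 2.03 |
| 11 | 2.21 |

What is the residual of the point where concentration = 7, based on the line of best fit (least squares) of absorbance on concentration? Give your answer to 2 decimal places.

n = 6, Σx = 41, Σy = 10.22, Σxy = 75.96, Σx² = 335
Sxx = Σx² − (Σx)²/n = 335 − 280.166667 = 54.833333
Sxy = Σxy − (Σx)(Σy)/n = 75.96 − 69.836667 = 6.123333
b = Sxy/Sxx = 6.123333/54.833333 = 0.111672
a = ȳ − b·x̄ = 1.703333 − 0.111672·6.833333 = 0.940243
ŷ(7) = 0.940243 + 0.111672·7 = 1.721945
residual = y − ŷ = 1.81 − 1.721945 = 0.088055

0.09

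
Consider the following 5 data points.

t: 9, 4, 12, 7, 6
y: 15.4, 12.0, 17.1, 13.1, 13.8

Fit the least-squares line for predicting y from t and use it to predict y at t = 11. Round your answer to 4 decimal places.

16.4425

n = 5, Σx = 38, Σy = 71.4, Σxy = 566.3, Σx² = 326
Sxx = Σx² − (Σx)²/n = 326 − 288.8 = 37.2
Sxy = Σxy − (Σx)(Σy)/n = 566.3 − 542.64 = 23.66
b = Sxy/Sxx = 23.66/37.2 = 0.636022
a = ȳ − b·x̄ = 14.28 − 0.636022·7.6 = 9.446237
ŷ(11) = a + b·11 = 9.446237 + 0.636022·11 = 16.442473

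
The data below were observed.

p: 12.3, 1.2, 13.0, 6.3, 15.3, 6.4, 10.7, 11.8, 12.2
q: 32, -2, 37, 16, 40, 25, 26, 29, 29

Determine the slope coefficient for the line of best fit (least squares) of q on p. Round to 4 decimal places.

2.7091

n = 9, Σx = 89.2, Σy = 232, Σxy = 2719.2, Σx² = 1039.04
Sxx = Σx² − (Σx)²/n = 1039.04 − 884.071111 = 154.968889
Sxy = Σxy − (Σx)(Σy)/n = 2719.2 − 2299.377778 = 419.822222
b = Sxy/Sxx = 419.822222/154.968889 = 2.709074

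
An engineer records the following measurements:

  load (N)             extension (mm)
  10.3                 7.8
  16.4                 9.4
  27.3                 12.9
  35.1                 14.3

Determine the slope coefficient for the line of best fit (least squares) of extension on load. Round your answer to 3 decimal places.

0.271

n = 4, Σx = 89.1, Σy = 44.4, Σxy = 1088.6, Σx² = 2352.35
Sxx = Σx² − (Σx)²/n = 2352.35 − 1984.7025 = 367.6475
Sxy = Σxy − (Σx)(Σy)/n = 1088.6 − 989.01 = 99.59
b = Sxy/Sxx = 99.59/367.6475 = 0.270884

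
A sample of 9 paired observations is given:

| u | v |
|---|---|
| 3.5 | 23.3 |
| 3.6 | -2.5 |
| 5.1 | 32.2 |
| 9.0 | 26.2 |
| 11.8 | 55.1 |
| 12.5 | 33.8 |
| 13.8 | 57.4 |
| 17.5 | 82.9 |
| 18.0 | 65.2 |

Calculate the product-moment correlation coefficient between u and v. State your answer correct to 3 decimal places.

0.887

n = 9, Σx = 94.8, Σy = 373.6, Σxy = 4961.72, Σx² = 1248.4, Σy² = 20869.08
Sxx = Σx² − (Σx)²/n = 1248.4 − 998.56 = 249.84
Sxy = Σxy − (Σx)(Σy)/n = 4961.72 − 3935.253333 = 1026.466667
Syy = Σy² − (Σy)²/n = 20869.08 − 15508.551111 = 5360.528889
r = Sxy/√(Sxx·Syy) = 1026.466667/√(1339274.5376) = 1026.466667/1157.270296 = 0.886972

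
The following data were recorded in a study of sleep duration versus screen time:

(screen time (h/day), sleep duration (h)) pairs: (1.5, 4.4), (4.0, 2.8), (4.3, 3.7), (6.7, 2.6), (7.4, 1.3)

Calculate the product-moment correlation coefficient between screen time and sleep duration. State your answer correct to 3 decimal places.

n = 5, Σx = 23.9, Σy = 14.8, Σxy = 60.75, Σx² = 136.39, Σy² = 49.34
Sxx = Σx² − (Σx)²/n = 136.39 − 114.242 = 22.148
Sxy = Σxy − (Σx)(Σy)/n = 60.75 − 70.744 = -9.994
Syy = Σy² − (Σy)²/n = 49.34 − 43.808 = 5.532
r = Sxy/√(Sxx·Syy) = -9.994/√(122.522736) = -9.994/11.068999 = -0.902882

-0.903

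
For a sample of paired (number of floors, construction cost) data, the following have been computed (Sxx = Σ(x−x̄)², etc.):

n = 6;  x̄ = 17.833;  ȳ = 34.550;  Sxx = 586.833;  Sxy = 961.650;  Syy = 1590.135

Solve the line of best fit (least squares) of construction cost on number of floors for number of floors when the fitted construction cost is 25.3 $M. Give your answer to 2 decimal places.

b = Sxy/Sxx = 961.65/586.833 = 1.638712
a = ȳ − b·x̄ = 34.55 − 1.638712·17.833 = 5.326857
Set a + b·x = 25.3: x = (25.3 − 5.326857) / 1.638712 = 12.188321

12.19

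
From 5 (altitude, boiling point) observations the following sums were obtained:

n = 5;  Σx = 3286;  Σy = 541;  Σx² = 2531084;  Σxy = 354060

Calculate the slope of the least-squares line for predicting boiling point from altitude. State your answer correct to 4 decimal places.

Sxx = Σx² − (Σx)²/n = 2531084 − 2159559.2 = 371524.8
Sxy = Σxy − (Σx)(Σy)/n = 354060 − 355545.2 = -1485.2
b = Sxy/Sxx = -1485.2/371524.8 = -0.003998

-0.0040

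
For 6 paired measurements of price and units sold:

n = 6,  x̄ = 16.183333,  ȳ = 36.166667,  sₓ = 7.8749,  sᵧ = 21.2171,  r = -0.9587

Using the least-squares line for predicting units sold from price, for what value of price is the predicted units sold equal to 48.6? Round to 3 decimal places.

11.370

b = r · sᵧ/sₓ = -0.9587 · 21.2171/7.8749 = -2.582996
a = ȳ − b·x̄ = 36.166667 − (-2.582996)·16.183333 = 77.968148
Set a + b·x = 48.6: x = (48.6 − 77.968148) / (-2.582996) = 11.369801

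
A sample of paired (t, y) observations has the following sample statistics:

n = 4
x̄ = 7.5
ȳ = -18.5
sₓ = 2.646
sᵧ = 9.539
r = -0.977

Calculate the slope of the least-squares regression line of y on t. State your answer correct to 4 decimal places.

b = r · sᵧ/sₓ = -0.977 · 9.539/2.646 = -3.522148

-3.5221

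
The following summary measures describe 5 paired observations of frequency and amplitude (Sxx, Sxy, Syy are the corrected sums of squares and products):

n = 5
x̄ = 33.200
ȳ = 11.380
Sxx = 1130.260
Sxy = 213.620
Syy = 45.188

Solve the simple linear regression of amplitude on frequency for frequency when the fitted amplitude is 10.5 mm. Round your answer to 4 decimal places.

b = Sxy/Sxx = 213.62/1130.26 = 0.189001
a = ȳ − b·x̄ = 11.38 − 0.189001·33.2 = 5.105175
Set a + b·x = 10.5: x = (10.5 − 5.105175) / 0.189001 = 28.543934

28.5439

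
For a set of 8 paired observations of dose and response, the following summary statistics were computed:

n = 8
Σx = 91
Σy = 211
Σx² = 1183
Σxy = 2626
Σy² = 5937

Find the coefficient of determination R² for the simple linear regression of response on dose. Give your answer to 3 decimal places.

0.928

Sxx = Σx² − (Σx)²/n = 1183 − 1035.125 = 147.875
Sxy = Σxy − (Σx)(Σy)/n = 2626 − 2400.125 = 225.875
Syy = Σy² − (Σy)²/n = 5937 − 5565.125 = 371.875
R² = Sxy²/(Sxx·Syy) = (225.875)²/(147.875·371.875) = 0.927779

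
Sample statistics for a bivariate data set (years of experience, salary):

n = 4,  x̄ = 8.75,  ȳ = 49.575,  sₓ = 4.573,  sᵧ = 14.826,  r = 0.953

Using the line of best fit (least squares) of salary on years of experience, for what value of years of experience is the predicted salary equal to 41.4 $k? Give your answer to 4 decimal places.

6.1041

b = r · sᵧ/sₓ = 0.953 · 14.826/4.573 = 3.089696
a = ȳ − b·x̄ = 49.575 − 3.089696·8.75 = 22.540163
Set a + b·x = 41.4: x = (41.4 − 22.540163) / 3.089696 = 6.104108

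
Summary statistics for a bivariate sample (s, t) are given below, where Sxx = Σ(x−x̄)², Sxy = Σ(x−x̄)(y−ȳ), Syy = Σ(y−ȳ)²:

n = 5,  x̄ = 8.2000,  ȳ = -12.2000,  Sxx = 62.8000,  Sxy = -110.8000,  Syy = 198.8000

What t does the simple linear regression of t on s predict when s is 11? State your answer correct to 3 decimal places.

b = Sxy/Sxx = -110.8/62.8 = -1.764331
a = ȳ − b·x̄ = -12.2 − (-1.764331)·8.2 = 2.267516
ŷ(11) = a + b·11 = 2.267516 + (-1.764331)·11 = -17.140127

-17.140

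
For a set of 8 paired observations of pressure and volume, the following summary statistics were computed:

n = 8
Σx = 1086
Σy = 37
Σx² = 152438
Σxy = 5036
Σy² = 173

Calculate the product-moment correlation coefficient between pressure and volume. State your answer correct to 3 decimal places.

Sxx = Σx² − (Σx)²/n = 152438 − 147424.5 = 5013.5
Sxy = Σxy − (Σx)(Σy)/n = 5036 − 5022.75 = 13.25
Syy = Σy² − (Σy)²/n = 173 − 171.125 = 1.875
r = Sxy/√(Sxx·Syy) = 13.25/√(9400.3125) = 13.25/96.955209 = 0.136661

0.137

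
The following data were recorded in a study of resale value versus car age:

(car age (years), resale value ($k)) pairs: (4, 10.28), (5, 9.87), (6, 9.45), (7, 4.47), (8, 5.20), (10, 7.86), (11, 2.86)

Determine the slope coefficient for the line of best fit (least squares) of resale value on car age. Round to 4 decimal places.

n = 7, Σx = 51, Σy = 49.99, Σxy = 330.12, Σx² = 411
Sxx = Σx² − (Σx)²/n = 411 − 371.571429 = 39.428571
Sxy = Σxy − (Σx)(Σy)/n = 330.12 − 364.212857 = -34.092857
b = Sxy/Sxx = -34.092857/39.428571 = -0.864674

-0.8647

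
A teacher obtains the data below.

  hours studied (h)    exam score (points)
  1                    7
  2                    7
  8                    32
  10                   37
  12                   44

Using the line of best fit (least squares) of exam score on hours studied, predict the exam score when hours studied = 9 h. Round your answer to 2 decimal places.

n = 5, Σx = 33, Σy = 127, Σxy = 1175, Σx² = 313
Sxx = Σx² − (Σx)²/n = 313 − 217.8 = 95.2
Sxy = Σxy − (Σx)(Σy)/n = 1175 − 838.2 = 336.8
b = Sxy/Sxx = 336.8/95.2 = 3.537815
a = ȳ − b·x̄ = 25.4 − 3.537815·6.6 = 2.050420
ŷ(9) = a + b·9 = 2.050420 + 3.537815·9 = 33.890756

33.89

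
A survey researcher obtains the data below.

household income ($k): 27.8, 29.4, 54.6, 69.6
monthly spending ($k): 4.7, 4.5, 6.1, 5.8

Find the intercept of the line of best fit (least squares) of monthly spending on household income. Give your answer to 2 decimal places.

3.70

n = 4, Σx = 181.4, Σy = 21.1, Σxy = 999.7, Σx² = 9462.52
Sxx = Σx² − (Σx)²/n = 9462.52 − 8226.49 = 1236.03
Sxy = Σxy − (Σx)(Σy)/n = 999.7 − 956.885 = 42.815
b = Sxy/Sxx = 42.815/1236.03 = 0.034639
a = ȳ − b·x̄ = 5.275 − 0.034639·45.35 = 3.704116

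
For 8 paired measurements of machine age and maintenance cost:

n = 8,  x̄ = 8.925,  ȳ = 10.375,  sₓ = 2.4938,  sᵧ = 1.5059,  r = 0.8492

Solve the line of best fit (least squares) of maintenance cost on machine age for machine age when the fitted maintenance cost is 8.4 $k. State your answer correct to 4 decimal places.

5.0736

b = r · sᵧ/sₓ = 0.8492 · 1.5059/2.4938 = 0.512796
a = ȳ − b·x̄ = 10.375 − 0.512796·8.925 = 5.798297
Set a + b·x = 8.4: x = (8.4 − 5.798297) / 0.512796 = 5.073565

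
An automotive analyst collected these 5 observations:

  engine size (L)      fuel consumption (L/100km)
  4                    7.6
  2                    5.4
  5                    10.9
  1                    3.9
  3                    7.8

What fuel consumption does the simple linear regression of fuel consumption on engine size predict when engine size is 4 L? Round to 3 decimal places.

n = 5, Σx = 15, Σy = 35.6, Σxy = 123, Σx² = 55
Sxx = Σx² − (Σx)²/n = 55 − 45 = 10
Sxy = Σxy − (Σx)(Σy)/n = 123 − 106.8 = 16.2
b = Sxy/Sxx = 16.2/10 = 1.62
a = ȳ − b·x̄ = 7.12 − 1.62·3 = 2.26
ŷ(4) = a + b·4 = 2.26 + 1.62·4 = 8.74

8.740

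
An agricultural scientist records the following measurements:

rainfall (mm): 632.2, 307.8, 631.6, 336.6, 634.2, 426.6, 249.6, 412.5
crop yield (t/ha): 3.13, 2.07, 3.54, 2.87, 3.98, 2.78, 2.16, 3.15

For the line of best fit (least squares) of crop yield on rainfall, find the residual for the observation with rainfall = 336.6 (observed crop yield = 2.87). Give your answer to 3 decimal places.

0.324

n = 8, Σx = 3631.1, Σy = 23.68, Σxy = 11366.413, Σx² = 1823289.41
Sxx = Σx² − (Σx)²/n = 1823289.41 − 1648110.90125 = 175178.50875
Sxy = Σxy − (Σx)(Σy)/n = 11366.413 − 10748.056 = 618.357
b = Sxy/Sxx = 618.357/175178.50875 = 0.003530
a = ȳ − b·x̄ = 2.96 − 0.003530·453.8875 = 1.357837
ŷ(336.6) = 1.357837 + 0.003530·336.6 = 2.545991
residual = y − ŷ = 2.87 − 2.545991 = 0.324009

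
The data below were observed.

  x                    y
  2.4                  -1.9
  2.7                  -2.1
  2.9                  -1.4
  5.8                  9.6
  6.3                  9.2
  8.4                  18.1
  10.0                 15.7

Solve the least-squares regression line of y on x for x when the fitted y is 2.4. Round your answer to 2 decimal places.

n = 7, Σx = 38.5, Σy = 47.2, Σxy = 408.39, Σx² = 265.35
Sxx = Σx² − (Σx)²/n = 265.35 − 211.75 = 53.6
Sxy = Σxy − (Σx)(Σy)/n = 408.39 − 259.6 = 148.79
b = Sxy/Sxx = 148.79/53.6 = 2.775933
a = ȳ − b·x̄ = 6.742857 − 2.775933·5.5 = -8.524773
Set a + b·x = 2.4: x = (2.4 − (-8.524773)) / 2.775933 = 3.935532

3.94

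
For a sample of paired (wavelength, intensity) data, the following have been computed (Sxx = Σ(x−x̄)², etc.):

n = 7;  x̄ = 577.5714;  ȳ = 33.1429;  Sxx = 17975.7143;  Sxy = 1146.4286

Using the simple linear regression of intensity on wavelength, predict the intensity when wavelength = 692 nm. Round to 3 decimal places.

b = Sxy/Sxx = 1146.4286/17975.7143 = 0.063777
a = ȳ − b·x̄ = 33.1429 − 0.063777·577.5714 = -3.692597
ŷ(692) = a + b·692 = -3.692597 + 0.063777·692 = 40.440759

40.441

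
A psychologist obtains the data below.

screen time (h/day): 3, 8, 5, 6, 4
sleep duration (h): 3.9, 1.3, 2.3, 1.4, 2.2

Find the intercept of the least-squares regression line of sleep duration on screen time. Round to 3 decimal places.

4.651

n = 5, Σx = 26, Σy = 11.1, Σxy = 50.8, Σx² = 150
Sxx = Σx² − (Σx)²/n = 150 − 135.2 = 14.8
Sxy = Σxy − (Σx)(Σy)/n = 50.8 − 57.72 = -6.92
b = Sxy/Sxx = -6.92/14.8 = -0.467568
a = ȳ − b·x̄ = 2.22 − (-0.467568)·5.2 = 4.651351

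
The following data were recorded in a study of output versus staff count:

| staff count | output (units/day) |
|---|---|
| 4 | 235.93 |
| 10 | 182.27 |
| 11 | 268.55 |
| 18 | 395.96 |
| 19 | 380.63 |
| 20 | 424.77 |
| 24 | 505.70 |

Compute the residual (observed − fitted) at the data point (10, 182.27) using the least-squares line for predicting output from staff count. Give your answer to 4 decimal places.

-81.3318

n = 7, Σx = 106, Σy = 2393.81, Σxy = 40711.92, Σx² = 1898
Sxx = Σx² − (Σx)²/n = 1898 − 1605.142857 = 292.857143
Sxy = Σxy − (Σx)(Σy)/n = 40711.92 − 36249.122857 = 4462.797143
b = Sxy/Sxx = 4462.797143/292.857143 = 15.238820
a = ȳ − b·x̄ = 341.972857 − 15.238820·15.142857 = 111.213590
ŷ(10) = 111.213590 + 15.238820·10 = 263.601785
residual = y − ŷ = 182.27 − 263.601785 = -81.331785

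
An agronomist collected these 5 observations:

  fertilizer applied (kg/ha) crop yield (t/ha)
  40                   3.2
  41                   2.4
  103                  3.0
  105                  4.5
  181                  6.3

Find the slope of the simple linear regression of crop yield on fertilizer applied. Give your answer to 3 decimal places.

n = 5, Σx = 470, Σy = 19.4, Σxy = 2148.2, Σx² = 57676
Sxx = Σx² − (Σx)²/n = 57676 − 44180 = 13496
Sxy = Σxy − (Σx)(Σy)/n = 2148.2 − 1823.6 = 324.6
b = Sxy/Sxx = 324.6/13496 = 0.024052

0.024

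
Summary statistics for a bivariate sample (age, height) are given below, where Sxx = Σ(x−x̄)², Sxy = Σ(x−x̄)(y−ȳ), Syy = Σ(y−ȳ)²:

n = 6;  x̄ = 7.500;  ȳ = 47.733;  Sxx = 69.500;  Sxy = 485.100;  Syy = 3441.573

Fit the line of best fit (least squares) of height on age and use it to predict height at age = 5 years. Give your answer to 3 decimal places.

b = Sxy/Sxx = 485.1/69.5 = 6.979856
a = ȳ − b·x̄ = 47.733 − 6.979856·7.5 = -4.615921
ŷ(5) = a + b·5 = -4.615921 + 6.979856·5 = 30.283360

30.283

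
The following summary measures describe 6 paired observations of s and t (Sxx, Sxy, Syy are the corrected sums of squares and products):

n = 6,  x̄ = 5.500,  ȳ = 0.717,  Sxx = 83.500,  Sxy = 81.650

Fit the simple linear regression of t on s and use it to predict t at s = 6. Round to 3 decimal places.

1.206

b = Sxy/Sxx = 81.65/83.5 = 0.977844
a = ȳ − b·x̄ = 0.717 − 0.977844·5.5 = -4.661144
ŷ(6) = a + b·6 = -4.661144 + 0.977844·6 = 1.205922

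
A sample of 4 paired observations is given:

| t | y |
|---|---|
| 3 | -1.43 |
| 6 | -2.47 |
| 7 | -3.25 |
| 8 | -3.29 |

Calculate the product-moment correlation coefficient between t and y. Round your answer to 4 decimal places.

n = 4, Σx = 24, Σy = -10.44, Σxy = -68.18, Σx² = 158, Σy² = 29.5324
Sxx = Σx² − (Σx)²/n = 158 − 144 = 14
Sxy = Σxy − (Σx)(Σy)/n = -68.18 − (-62.64) = -5.54
Syy = Σy² − (Σy)²/n = 29.5324 − 27.2484 = 2.284
r = Sxy/√(Sxx·Syy) = -5.54/√(31.976) = -5.54/5.654733 = -0.979710

-0.9797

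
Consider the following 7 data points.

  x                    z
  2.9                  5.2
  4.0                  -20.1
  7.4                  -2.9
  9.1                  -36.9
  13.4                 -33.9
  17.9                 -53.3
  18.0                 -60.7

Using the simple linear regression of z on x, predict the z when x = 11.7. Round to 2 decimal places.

n = 7, Σx = 72.7, Σy = -202.6, Σxy = -2923.5, Σx² = 985.95
Sxx = Σx² − (Σx)²/n = 985.95 − 755.041429 = 230.908571
Sxy = Σxy − (Σx)(Σy)/n = -2923.5 − (-2104.145714) = -819.354286
b = Sxy/Sxx = -819.354286/230.908571 = -3.548393
a = ȳ − b·x̄ = -28.942857 − (-3.548393)·10.385714 = 7.909735
ŷ(11.7) = a + b·11.7 = 7.909735 + (-3.548393)·11.7 = -33.606459

-33.61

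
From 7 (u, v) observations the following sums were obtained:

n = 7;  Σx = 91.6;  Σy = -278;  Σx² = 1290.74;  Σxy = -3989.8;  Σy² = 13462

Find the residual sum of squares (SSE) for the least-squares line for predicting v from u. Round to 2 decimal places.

1076.16

Sxx = Σx² − (Σx)²/n = 1290.74 − 1198.651429 = 92.088571
Sxy = Σxy − (Σx)(Σy)/n = -3989.8 − (-3637.828571) = -351.971429
Syy = Σy² − (Σy)²/n = 13462 − 11040.571429 = 2421.428571
b = Sxy/Sxx = -351.971429/92.088571 = -3.822097
SSE = Syy − b·Sxy = 2421.428571 − (-3.822097)·(-351.971429) = 1076.159722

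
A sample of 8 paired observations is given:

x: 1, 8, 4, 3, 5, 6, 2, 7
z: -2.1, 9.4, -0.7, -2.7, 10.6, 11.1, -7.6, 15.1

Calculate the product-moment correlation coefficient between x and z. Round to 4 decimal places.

0.8643

n = 8, Σx = 36, Σy = 33.1, Σxy = 272.3, Σx² = 204, Σy² = 621.89
Sxx = Σx² − (Σx)²/n = 204 − 162 = 42
Sxy = Σxy − (Σx)(Σy)/n = 272.3 − 148.95 = 123.35
Syy = Σy² − (Σy)²/n = 621.89 − 136.95125 = 484.93875
r = Sxy/√(Sxx·Syy) = 123.35/√(20367.4275) = 123.35/142.714496 = 0.864313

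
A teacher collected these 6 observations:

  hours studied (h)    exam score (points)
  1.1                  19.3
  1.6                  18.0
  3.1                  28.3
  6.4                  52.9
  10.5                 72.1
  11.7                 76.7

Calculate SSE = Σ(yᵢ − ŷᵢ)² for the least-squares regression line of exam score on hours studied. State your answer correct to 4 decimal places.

n = 6, Σx = 34.4, Σy = 267.3, Σxy = 2130.76, Σx² = 301.48, Σy² = 15377.09
Sxx = Σx² − (Σx)²/n = 301.48 − 197.226667 = 104.253333
Sxy = Σxy − (Σx)(Σy)/n = 2130.76 − 1532.52 = 598.24
Syy = Σy² − (Σy)²/n = 15377.09 − 11908.215 = 3468.875
b = Sxy/Sxx = 598.24/104.253333 = 5.738330
SSE = Syy − b·Sxy = 3468.875 − 5.738330·598.24 = 35.976634

35.9766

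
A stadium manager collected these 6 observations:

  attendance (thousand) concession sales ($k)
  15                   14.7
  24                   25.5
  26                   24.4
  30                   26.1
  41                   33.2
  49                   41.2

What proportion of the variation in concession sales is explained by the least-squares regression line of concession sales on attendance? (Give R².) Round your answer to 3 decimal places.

0.964

n = 6, Σx = 185, Σy = 165.1, Σxy = 5629.9, Σx² = 6459, Σy² = 4942.59
Sxx = Σx² − (Σx)²/n = 6459 − 5704.166667 = 754.833333
Sxy = Σxy − (Σx)(Σy)/n = 5629.9 − 5090.583333 = 539.316667
Syy = Σy² − (Σy)²/n = 4942.59 − 4543.001667 = 399.588333
R² = Sxy²/(Sxx·Syy) = (539.316667)²/(754.833333·399.588333) = 0.964326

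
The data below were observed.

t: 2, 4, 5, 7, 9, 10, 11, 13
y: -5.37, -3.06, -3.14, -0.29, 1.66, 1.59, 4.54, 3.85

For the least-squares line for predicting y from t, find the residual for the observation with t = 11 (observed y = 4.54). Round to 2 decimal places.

1.47

n = 8, Σx = 61, Σy = -0.22, Σxy = 90.12, Σx² = 565
Sxx = Σx² − (Σx)²/n = 565 − 465.125 = 99.875
Sxy = Σxy − (Σx)(Σy)/n = 90.12 − (-1.6775) = 91.7975
b = Sxy/Sxx = 91.7975/99.875 = 0.919124
a = ȳ − b·x̄ = -0.0275 − 0.919124·7.625 = -7.035820
ŷ(11) = -7.035820 + 0.919124·11 = 3.074543
residual = y − ŷ = 4.54 − 3.074543 = 1.465457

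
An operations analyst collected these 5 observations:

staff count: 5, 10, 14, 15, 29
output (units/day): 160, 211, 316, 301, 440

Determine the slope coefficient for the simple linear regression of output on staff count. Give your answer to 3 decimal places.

11.707

n = 5, Σx = 73, Σy = 1428, Σxy = 24609, Σx² = 1387
Sxx = Σx² − (Σx)²/n = 1387 − 1065.8 = 321.2
Sxy = Σxy − (Σx)(Σy)/n = 24609 − 20848.8 = 3760.2
b = Sxy/Sxx = 3760.2/321.2 = 11.706725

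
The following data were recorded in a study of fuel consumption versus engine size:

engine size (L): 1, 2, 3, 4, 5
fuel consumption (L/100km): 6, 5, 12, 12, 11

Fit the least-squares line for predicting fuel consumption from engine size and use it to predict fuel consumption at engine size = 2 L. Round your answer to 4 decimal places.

7.5000

n = 5, Σx = 15, Σy = 46, Σxy = 155, Σx² = 55
Sxx = Σx² − (Σx)²/n = 55 − 45 = 10
Sxy = Σxy − (Σx)(Σy)/n = 155 − 138 = 17
b = Sxy/Sxx = 17/10 = 1.7
a = ȳ − b·x̄ = 9.2 − 1.7·3 = 4.1
ŷ(2) = a + b·2 = 4.1 + 1.7·2 = 7.5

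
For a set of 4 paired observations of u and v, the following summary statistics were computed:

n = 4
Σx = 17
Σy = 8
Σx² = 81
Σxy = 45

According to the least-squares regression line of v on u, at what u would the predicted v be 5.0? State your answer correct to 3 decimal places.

Sxx = Σx² − (Σx)²/n = 81 − 72.25 = 8.75
Sxy = Σxy − (Σx)(Σy)/n = 45 − 34 = 11
b = Sxy/Sxx = 11/8.75 = 1.257143
a = ȳ − b·x̄ = 2 − 1.257143·4.25 = -3.342857
Set a + b·x = 5.0: x = (5.0 − (-3.342857)) / 1.257143 = 6.636364

6.636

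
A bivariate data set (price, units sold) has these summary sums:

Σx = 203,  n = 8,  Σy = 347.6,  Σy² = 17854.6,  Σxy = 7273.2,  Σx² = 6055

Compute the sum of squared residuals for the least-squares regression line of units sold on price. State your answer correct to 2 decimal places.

Sxx = Σx² − (Σx)²/n = 6055 − 5151.125 = 903.875
Sxy = Σxy − (Σx)(Σy)/n = 7273.2 − 8820.35 = -1547.15
Syy = Σy² − (Σy)²/n = 17854.6 − 15103.22 = 2751.38
b = Sxy/Sxx = -1547.15/903.875 = -1.711686
SSE = Syy − b·Sxy = 2751.38 − (-1.711686)·(-1547.15) = 103.145319

103.15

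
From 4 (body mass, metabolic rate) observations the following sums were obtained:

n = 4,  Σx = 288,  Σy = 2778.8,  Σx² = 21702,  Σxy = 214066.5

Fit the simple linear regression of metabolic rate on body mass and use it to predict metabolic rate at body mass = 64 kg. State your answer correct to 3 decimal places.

578.817

Sxx = Σx² − (Σx)²/n = 21702 − 20736 = 966
Sxy = Σxy − (Σx)(Σy)/n = 214066.5 − 200073.6 = 13992.9
b = Sxy/Sxx = 13992.9/966 = 14.485404
a = ȳ − b·x̄ = 694.7 − 14.485404·72 = -348.249068
ŷ(64) = a + b·64 = -348.249068 + 14.485404·64 = 578.816770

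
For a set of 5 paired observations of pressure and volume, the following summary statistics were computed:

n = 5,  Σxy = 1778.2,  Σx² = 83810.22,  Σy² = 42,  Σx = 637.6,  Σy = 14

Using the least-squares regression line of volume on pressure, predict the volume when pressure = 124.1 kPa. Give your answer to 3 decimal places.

Sxx = Σx² − (Σx)²/n = 83810.22 − 81306.752 = 2503.468
Sxy = Σxy − (Σx)(Σy)/n = 1778.2 − 1785.28 = -7.08
b = Sxy/Sxx = -7.08/2503.468 = -0.002828
a = ȳ − b·x̄ = 2.8 − (-0.002828)·127.52 = 3.160636
ŷ(124.1) = a + b·124.1 = 3.160636 + (-0.002828)·124.1 = 2.809672

2.810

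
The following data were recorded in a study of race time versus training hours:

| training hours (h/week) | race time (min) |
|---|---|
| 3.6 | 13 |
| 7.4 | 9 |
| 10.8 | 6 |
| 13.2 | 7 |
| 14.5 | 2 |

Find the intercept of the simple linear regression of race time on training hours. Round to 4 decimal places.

15.7798

n = 5, Σx = 49.5, Σy = 37, Σxy = 299.6, Σx² = 568.85
Sxx = Σx² − (Σx)²/n = 568.85 − 490.05 = 78.8
Sxy = Σxy − (Σx)(Σy)/n = 299.6 − 366.3 = -66.7
b = Sxy/Sxx = -66.7/78.8 = -0.846447
a = ȳ − b·x̄ = 7.4 − (-0.846447)·9.9 = 15.779822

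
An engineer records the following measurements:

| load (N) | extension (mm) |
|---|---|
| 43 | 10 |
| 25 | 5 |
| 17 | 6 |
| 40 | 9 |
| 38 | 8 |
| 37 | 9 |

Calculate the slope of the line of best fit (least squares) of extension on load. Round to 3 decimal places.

n = 6, Σx = 200, Σy = 47, Σxy = 1654, Σx² = 7176
Sxx = Σx² − (Σx)²/n = 7176 − 6666.666667 = 509.333333
Sxy = Σxy − (Σx)(Σy)/n = 1654 − 1566.666667 = 87.333333
b = Sxy/Sxx = 87.333333/509.333333 = 0.171466

0.171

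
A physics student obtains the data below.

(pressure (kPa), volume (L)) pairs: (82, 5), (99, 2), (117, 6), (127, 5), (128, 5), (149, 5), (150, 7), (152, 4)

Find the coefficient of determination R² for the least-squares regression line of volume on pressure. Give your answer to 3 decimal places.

0.130

n = 8, Σx = 1004, Σy = 39, Σxy = 4988, Σx² = 130532, Σy² = 205
Sxx = Σx² − (Σx)²/n = 130532 − 126002 = 4530
Sxy = Σxy − (Σx)(Σy)/n = 4988 − 4894.5 = 93.5
Syy = Σy² − (Σy)²/n = 205 − 190.125 = 14.875
R² = Sxy²/(Sxx·Syy) = (93.5)²/(4530·14.875) = 0.129738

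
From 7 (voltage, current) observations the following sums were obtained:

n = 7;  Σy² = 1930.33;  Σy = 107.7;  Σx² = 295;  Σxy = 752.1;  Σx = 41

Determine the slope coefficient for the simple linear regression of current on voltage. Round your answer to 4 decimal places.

Sxx = Σx² − (Σx)²/n = 295 − 240.142857 = 54.857143
Sxy = Σxy − (Σx)(Σy)/n = 752.1 − 630.814286 = 121.285714
b = Sxy/Sxx = 121.285714/54.857143 = 2.210938

2.2109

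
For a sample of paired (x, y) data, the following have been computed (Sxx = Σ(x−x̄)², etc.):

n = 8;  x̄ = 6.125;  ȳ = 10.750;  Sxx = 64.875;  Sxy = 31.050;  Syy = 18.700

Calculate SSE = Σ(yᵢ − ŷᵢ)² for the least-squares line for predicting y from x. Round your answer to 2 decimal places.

3.84

b = Sxy/Sxx = 31.05/64.875 = 0.478613
SSE = Syy − b·Sxy = 18.7 − 0.478613·31.05 = 3.839075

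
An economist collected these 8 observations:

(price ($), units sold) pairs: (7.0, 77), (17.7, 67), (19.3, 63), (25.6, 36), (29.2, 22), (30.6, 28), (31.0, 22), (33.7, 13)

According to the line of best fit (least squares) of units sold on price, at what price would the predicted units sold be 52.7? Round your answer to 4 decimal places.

n = 8, Σx = 194.1, Σy = 328, Σxy = 6481.7, Σx² = 5275.83
Sxx = Σx² − (Σx)²/n = 5275.83 − 4709.35125 = 566.47875
Sxy = Σxy − (Σx)(Σy)/n = 6481.7 − 7958.1 = -1476.4
b = Sxy/Sxx = -1476.4/566.47875 = -2.606276
a = ȳ − b·x̄ = 41 − (-2.606276)·24.2625 = 104.234773
Set a + b·x = 52.7: x = (52.7 − 104.234773) / (-2.606276) = 19.773336

19.7733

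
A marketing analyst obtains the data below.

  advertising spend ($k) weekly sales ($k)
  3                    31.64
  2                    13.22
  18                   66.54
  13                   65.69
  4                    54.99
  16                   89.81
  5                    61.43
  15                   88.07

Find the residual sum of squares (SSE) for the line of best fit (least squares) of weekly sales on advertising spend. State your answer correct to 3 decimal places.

1623.907

n = 8, Σx = 76, Σy = 471.39, Σxy = 5458.17, Σx² = 1028, Σy² = 32538.3117
Sxx = Σx² − (Σx)²/n = 1028 − 722 = 306
Sxy = Σxy − (Σx)(Σy)/n = 5458.17 − 4478.205 = 979.965
Syy = Σy² − (Σy)²/n = 32538.3117 − 27776.066513 = 4762.245187
b = Sxy/Sxx = 979.965/306 = 3.2025
SSE = Syy − b·Sxy = 4762.245187 − 3.2025·979.965 = 1623.907275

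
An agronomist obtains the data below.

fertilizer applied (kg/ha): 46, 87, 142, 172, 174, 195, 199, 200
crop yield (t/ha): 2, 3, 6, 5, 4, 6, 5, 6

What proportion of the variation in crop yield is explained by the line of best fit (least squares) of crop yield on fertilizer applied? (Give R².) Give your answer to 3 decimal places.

n = 8, Σx = 1215, Σy = 37, Σxy = 6126, Σx² = 207335, Σy² = 187
Sxx = Σx² − (Σx)²/n = 207335 − 184528.125 = 22806.875
Sxy = Σxy − (Σx)(Σy)/n = 6126 − 5619.375 = 506.625
Syy = Σy² − (Σy)²/n = 187 − 171.125 = 15.875
R² = Sxy²/(Sxx·Syy) = (506.625)²/(22806.875·15.875) = 0.708914

0.709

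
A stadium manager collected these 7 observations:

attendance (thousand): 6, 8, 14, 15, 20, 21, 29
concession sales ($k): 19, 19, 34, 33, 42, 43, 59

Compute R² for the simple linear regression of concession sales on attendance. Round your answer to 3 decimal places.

0.989

n = 7, Σx = 113, Σy = 249, Σxy = 4691, Σx² = 2203, Σy² = 10061
Sxx = Σx² − (Σx)²/n = 2203 − 1824.142857 = 378.857143
Sxy = Σxy − (Σx)(Σy)/n = 4691 − 4019.571429 = 671.428571
Syy = Σy² − (Σy)²/n = 10061 − 8857.285714 = 1203.714286
R² = Sxy²/(Sxx·Syy) = (671.428571)²/(378.857143·1203.714286) = 0.988555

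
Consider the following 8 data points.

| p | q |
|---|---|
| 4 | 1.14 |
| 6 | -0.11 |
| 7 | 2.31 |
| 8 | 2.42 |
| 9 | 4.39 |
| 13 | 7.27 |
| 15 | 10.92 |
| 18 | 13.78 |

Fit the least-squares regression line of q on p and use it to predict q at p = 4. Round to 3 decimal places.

-0.738

n = 8, Σx = 80, Σy = 42.12, Σxy = 585.29, Σx² = 964
Sxx = Σx² − (Σx)²/n = 964 − 800 = 164
Sxy = Σxy − (Σx)(Σy)/n = 585.29 − 421.2 = 164.09
b = Sxy/Sxx = 164.09/164 = 1.000549
a = ȳ − b·x̄ = 5.265 − 1.000549·10 = -4.740488
ŷ(4) = a + b·4 = -4.740488 + 1.000549·4 = -0.738293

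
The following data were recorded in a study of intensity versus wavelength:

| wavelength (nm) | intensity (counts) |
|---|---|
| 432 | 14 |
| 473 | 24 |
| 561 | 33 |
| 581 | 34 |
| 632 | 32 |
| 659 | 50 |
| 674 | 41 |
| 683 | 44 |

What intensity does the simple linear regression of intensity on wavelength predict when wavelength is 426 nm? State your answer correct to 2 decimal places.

16.02

n = 8, Σx = 4695, Σy = 272, Σxy = 166527, Σx² = 2817105
Sxx = Σx² − (Σx)²/n = 2817105 − 2755378.125 = 61726.875
Sxy = Σxy − (Σx)(Σy)/n = 166527 − 159630 = 6897
b = Sxy/Sxx = 6897/61726.875 = 0.111734
a = ȳ − b·x̄ = 34 − 0.111734·586.875 = -31.573980
ŷ(426) = a + b·426 = -31.573980 + 0.111734·426 = 16.024768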